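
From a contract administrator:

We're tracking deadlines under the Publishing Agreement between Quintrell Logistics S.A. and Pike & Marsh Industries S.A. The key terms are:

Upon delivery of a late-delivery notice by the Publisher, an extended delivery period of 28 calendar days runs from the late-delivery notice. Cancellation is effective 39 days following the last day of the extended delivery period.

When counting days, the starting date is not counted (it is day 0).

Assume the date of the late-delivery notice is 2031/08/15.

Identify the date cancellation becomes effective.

2031/10/21

Adding 28 calendar days to 2031/08/15 gives 2031/09/12, which is the last day of the extended delivery period.
Adding 39 calendar days to 2031/09/12 gives 2031/10/21, which is the date cancellation becomes effective.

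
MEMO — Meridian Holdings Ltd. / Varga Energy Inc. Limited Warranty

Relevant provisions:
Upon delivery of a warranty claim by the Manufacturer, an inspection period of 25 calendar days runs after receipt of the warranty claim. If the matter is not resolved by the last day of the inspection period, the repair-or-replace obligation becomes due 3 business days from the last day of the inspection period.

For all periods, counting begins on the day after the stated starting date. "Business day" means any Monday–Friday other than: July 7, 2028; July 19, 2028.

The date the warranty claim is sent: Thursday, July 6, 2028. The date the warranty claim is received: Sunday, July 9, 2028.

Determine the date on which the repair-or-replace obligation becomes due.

August 8, 2028

The last day of the inspection period: July 9, 2028 + 25 days = August 3, 2028.
The date on which the repair-or-replace obligation becomes due: 3 business days after Thursday, August 3, 2028, skipping weekends — Aug 4, Aug 7, Aug 8 — lands on Tuesday, August 8, 2028.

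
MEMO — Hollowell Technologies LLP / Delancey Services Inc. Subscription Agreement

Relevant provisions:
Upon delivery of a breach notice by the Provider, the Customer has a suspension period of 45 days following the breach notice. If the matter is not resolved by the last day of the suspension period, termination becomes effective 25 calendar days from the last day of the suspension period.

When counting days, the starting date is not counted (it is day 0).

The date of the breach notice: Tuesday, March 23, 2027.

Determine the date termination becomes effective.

June 1, 2027

The last day of the suspension period: March 23, 2027 + 45 days = May 7, 2027.
The date termination becomes effective: May 7, 2027 + 25 days = June 1, 2027.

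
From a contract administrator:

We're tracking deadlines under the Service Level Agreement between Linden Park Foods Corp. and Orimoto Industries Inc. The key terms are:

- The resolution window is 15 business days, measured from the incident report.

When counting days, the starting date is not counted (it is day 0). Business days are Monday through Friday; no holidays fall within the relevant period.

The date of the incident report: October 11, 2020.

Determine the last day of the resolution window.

The last day of the resolution window: 15 business days after Sunday, October 11, 2020, skipping weekends — Oct 12, Oct 13, Oct 14, Oct 15, …, Oct 28, Oct 29, Oct 30 — lands on Friday, October 30, 2020.

October 30, 2020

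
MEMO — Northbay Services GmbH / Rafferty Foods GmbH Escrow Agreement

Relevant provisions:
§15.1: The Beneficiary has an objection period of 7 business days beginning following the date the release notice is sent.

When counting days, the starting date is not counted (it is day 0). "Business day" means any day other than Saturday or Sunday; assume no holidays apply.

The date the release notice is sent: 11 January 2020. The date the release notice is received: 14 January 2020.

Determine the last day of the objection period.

The last day of the objection period: counting 7 business days from Saturday, 11 January 2020 (Jan 13, Jan 14, Jan 15, Jan 16, Jan 17, Jan 20, Jan 21, skipping weekends) reaches Tuesday, 21 January 2020.

21 January 2020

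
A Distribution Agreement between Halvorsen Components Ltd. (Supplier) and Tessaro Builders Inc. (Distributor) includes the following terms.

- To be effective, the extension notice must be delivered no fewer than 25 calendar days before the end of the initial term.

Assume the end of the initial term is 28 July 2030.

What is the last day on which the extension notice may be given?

3 July 2030

28 July 2030 minus 25 days is 3 July 2030.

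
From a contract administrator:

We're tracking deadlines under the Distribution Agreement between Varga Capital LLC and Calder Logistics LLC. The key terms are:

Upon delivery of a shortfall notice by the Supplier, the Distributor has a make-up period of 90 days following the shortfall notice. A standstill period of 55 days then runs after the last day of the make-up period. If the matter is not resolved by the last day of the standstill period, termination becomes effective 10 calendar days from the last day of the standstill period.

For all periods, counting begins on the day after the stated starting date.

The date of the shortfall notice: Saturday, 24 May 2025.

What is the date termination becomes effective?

26 October 2025

The last day of the make-up period: 90 calendar days after 24 May 2025 is 22 August 2025.
The last day of the standstill period: 55 calendar days after 22 August 2025 is 16 October 2025.
Adding 10 calendar days to 16 October 2025 gives 26 October 2025, which is the date termination becomes effective.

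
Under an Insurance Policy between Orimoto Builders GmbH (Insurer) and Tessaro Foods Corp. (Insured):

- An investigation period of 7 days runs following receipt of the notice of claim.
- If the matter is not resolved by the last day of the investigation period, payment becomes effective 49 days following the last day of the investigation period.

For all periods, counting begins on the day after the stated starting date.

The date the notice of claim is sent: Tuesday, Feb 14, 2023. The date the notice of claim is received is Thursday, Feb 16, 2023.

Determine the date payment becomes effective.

Apr 13, 2023

The last day of the investigation period: Feb 16, 2023 + 7 days = Feb 23, 2023.
The date payment becomes effective: Feb 23, 2023 + 49 days = Apr 13, 2023.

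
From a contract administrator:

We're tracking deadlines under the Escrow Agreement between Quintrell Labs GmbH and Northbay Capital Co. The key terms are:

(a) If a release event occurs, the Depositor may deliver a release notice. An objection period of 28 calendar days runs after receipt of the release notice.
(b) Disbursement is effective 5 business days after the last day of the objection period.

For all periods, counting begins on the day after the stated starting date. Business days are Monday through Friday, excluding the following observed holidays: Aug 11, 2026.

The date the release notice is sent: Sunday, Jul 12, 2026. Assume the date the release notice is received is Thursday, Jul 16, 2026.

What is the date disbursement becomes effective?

Adding 28 calendar days to Jul 16, 2026 gives Aug 13, 2026, which is the last day of the objection period.
From Thursday, Aug 13, 2026, 5 business days (Aug 14, Aug 17, Aug 18, Aug 19, Aug 20, skipping weekends) brings us to Thursday, Aug 20, 2026, which is the date disbursement becomes effective.

Aug 20, 2026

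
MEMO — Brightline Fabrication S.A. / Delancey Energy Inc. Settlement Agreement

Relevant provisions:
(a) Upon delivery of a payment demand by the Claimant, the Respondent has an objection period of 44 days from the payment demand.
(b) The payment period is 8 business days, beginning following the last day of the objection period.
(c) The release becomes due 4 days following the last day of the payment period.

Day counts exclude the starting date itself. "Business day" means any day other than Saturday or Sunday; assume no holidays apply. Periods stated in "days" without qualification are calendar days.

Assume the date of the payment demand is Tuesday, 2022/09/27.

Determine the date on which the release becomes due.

Adding 44 calendar days to 2022/09/27 gives 2022/11/10, which is the last day of the objection period.
The last day of the payment period: 8 business days after Thursday, 2022/11/10, skipping weekends — Nov 11, Nov 14, Nov 15, Nov 16, Nov 17, Nov 18, Nov 21, Nov 22 — lands on Tuesday, 2022/11/22.
The date on which the release becomes due: 4 calendar days after 2022/11/22 is 2022/11/26.

2022/11/26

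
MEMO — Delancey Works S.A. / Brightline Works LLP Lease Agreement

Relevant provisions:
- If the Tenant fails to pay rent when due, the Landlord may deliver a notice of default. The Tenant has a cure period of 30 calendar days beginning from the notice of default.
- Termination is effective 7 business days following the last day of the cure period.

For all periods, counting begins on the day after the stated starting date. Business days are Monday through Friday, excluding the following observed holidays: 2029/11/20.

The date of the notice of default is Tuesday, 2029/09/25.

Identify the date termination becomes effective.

2029/11/05

The last day of the cure period: 30 calendar days after 2029/09/25 is 2029/10/25.
From Thursday, 2029/10/25, 7 business days (Oct 26, Oct 29, Oct 30, Oct 31, Nov 1, Nov 2, Nov 5, skipping weekends) brings us to Monday, 2029/11/05, which is the date termination becomes effective.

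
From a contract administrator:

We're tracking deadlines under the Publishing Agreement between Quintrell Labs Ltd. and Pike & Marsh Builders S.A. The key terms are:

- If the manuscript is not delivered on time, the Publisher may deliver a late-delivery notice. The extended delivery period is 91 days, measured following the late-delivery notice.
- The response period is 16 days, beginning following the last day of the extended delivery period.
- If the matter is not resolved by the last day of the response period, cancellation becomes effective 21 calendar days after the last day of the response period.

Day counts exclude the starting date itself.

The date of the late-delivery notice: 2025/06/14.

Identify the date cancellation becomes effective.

2025/10/20

The last day of the extended delivery period: 2025/06/14 + 91 days = 2025/09/13.
Adding 16 calendar days to 2025/09/13 gives 2025/09/29, which is the last day of the response period.
The date cancellation becomes effective: 2025/09/29 + 21 days = 2025/10/20.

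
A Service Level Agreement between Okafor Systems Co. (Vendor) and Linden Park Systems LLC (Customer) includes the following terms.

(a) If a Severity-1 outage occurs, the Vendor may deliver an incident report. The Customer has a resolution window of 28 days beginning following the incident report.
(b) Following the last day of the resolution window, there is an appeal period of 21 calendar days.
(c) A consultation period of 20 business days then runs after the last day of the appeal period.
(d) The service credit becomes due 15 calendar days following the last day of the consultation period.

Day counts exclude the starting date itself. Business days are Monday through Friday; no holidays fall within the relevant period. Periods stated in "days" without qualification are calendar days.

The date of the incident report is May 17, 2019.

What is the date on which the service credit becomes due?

The last day of the resolution window: 28 calendar days after May 17, 2019 is June 14, 2019.
Adding 21 calendar days to June 14, 2019 gives July 5, 2019, which is the last day of the appeal period.
The last day of the consultation period: 20 business days after Friday, July 5, 2019, skipping weekends — Jul 8, Jul 9, Jul 10, Jul 11, …, Jul 31, Aug 1, Aug 2 — lands on Friday, August 2, 2019.
The date on which the service credit becomes due: August 2, 2019 + 15 days = August 17, 2019.

August 17, 2019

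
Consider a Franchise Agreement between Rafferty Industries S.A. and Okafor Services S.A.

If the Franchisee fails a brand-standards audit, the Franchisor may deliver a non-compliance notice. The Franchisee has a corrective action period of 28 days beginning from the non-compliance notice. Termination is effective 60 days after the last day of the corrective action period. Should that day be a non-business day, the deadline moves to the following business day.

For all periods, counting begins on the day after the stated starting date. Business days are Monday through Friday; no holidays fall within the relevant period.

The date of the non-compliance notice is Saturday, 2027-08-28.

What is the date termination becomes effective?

The last day of the corrective action period: 2027-08-28 + 28 days = 2027-09-25.
Adding 60 calendar days to 2027-09-25 gives 2027-11-24, which is the date termination becomes effective. 2027-11-24 is a Wednesday, so no roll-forward applies.

2027-11-24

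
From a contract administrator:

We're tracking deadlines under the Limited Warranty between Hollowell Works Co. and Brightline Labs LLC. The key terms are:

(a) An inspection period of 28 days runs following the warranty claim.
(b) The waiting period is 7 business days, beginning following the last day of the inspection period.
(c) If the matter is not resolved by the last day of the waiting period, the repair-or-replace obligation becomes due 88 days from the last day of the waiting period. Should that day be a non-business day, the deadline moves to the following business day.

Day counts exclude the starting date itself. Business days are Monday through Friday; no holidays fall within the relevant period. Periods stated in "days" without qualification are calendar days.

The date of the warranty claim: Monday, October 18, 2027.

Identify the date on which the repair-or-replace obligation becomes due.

The last day of the inspection period: 28 calendar days after October 18, 2027 is November 15, 2027.
The last day of the waiting period: counting 7 business days from Monday, November 15, 2027 (Nov 16, Nov 17, Nov 18, Nov 19, Nov 22, Nov 23, Nov 24, skipping weekends) reaches Wednesday, November 24, 2027.
The date on which the repair-or-replace obligation becomes due: November 24, 2027 + 88 days = February 20, 2028. That falls on a Sunday, so it rolls to the next business day, Monday, February 21, 2028.

February 21, 2028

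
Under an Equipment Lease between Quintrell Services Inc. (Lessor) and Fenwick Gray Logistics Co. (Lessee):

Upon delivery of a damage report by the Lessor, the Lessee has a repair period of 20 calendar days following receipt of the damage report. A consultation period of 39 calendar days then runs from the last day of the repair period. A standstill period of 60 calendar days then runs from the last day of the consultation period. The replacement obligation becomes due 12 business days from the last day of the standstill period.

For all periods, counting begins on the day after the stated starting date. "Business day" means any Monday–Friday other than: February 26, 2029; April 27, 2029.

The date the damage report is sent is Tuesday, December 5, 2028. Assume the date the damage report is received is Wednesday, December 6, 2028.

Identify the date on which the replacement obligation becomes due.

The last day of the repair period: 20 calendar days after December 6, 2028 is December 26, 2028.
The last day of the consultation period: December 26, 2028 + 39 days = February 3, 2029.
The last day of the standstill period: 60 calendar days after February 3, 2029 is April 4, 2029.
From Wednesday, April 4, 2029, 12 business days (Apr 5, Apr 6, Apr 9, Apr 10, …, Apr 18, Apr 19, Apr 20, skipping weekends) brings us to Friday, April 20, 2029, which is the date on which the replacement obligation becomes due.

April 20, 2029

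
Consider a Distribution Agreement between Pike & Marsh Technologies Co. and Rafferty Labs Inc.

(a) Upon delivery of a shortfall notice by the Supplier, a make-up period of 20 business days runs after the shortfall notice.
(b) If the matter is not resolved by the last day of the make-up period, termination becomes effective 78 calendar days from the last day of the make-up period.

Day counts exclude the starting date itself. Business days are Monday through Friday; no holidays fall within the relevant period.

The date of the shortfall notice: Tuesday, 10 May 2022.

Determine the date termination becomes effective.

The last day of the make-up period: 20 business days after Tuesday, 10 May 2022, skipping weekends — May 11, May 12, May 13, May 16, …, Jun 3, Jun 6, Jun 7 — lands on Tuesday, 7 June 2022.
Adding 78 calendar days to 7 June 2022 gives 24 August 2022, which is the date termination becomes effective.

24 August 2022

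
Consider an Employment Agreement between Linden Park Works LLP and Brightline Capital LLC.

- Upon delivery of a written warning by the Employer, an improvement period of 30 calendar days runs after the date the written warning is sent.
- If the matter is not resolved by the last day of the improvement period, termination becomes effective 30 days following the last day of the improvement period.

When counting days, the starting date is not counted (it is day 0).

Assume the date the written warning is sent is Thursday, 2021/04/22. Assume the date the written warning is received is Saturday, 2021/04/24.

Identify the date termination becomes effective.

Adding 30 calendar days to 2021/04/22 gives 2021/05/22, which is the last day of the improvement period.
The date termination becomes effective: 30 calendar days after 2021/05/22 is 2021/06/21.

2021/06/21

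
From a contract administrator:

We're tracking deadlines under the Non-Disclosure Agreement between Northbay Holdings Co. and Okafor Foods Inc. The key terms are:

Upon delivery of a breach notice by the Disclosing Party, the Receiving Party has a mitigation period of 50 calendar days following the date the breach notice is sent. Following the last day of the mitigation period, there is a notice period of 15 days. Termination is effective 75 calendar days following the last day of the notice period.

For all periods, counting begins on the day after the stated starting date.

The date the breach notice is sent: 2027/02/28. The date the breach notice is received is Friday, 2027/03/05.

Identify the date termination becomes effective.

Adding 50 calendar days to 2027/02/28 gives 2027/04/19, which is the last day of the mitigation period.
The last day of the notice period: 2027/04/19 + 15 days = 2027/05/04.
Adding 75 calendar days to 2027/05/04 gives 2027/07/18, which is the date termination becomes effective.

2027/07/18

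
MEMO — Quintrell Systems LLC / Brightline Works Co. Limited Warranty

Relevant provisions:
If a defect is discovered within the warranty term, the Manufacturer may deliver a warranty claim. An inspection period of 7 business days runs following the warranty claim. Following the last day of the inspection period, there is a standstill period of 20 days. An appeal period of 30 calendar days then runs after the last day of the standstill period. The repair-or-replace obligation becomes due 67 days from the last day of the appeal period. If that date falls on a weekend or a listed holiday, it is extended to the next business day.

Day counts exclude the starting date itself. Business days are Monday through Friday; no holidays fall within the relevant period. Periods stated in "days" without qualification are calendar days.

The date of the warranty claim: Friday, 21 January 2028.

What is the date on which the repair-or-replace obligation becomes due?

The last day of the inspection period: 7 business days after Friday, 21 January 2028, skipping weekends — Jan 24, Jan 25, Jan 26, Jan 27, Jan 28, Jan 31, Feb 1 — lands on Tuesday, 1 February 2028.
The last day of the standstill period: 20 calendar days after 1 February 2028 is 21 February 2028.
The last day of the appeal period: 30 calendar days after 21 February 2028 is 22 March 2028.
The date on which the repair-or-replace obligation becomes due: 22 March 2028 + 67 days = 28 May 2028. That falls on a Sunday, so it rolls to the next business day, Monday, 29 May 2028.

29 May 2028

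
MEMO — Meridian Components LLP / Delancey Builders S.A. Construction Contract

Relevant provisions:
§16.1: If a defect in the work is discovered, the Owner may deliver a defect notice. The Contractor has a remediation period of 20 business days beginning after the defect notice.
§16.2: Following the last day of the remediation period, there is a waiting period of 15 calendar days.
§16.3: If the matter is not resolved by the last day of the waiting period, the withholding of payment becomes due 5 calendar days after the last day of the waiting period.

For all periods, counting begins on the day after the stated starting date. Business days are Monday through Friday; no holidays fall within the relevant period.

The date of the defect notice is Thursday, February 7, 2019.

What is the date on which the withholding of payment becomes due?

The last day of the remediation period: counting 20 business days from Thursday, February 7, 2019 (Feb 8, Feb 11, Feb 12, Feb 13, …, Mar 5, Mar 6, Mar 7, skipping weekends) reaches Thursday, March 7, 2019.
The last day of the waiting period: 15 calendar days after March 7, 2019 is March 22, 2019.
The date on which the withholding of payment becomes due: March 22, 2019 + 5 days = March 27, 2019.

March 27, 2019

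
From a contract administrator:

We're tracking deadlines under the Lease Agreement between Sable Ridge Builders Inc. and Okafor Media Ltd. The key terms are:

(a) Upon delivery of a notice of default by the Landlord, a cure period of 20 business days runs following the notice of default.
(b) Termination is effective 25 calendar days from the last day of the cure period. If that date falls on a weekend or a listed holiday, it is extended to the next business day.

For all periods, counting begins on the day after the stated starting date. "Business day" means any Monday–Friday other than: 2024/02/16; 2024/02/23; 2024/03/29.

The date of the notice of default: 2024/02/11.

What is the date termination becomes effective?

2024/04/08

From Sunday, 2024/02/11, 20 business days (Feb 12, Feb 13, Feb 14, Feb 15, …, Mar 8, Mar 11, Mar 12, skipping weekends and the listed holidays on Feb 16, Feb 23) brings us to Tuesday, 2024/03/12, which is the last day of the cure period.
The date termination becomes effective: 25 calendar days after 2024/03/12 is 2024/04/06. That falls on a Saturday, so it rolls to the next business day, Monday, 2024/04/08.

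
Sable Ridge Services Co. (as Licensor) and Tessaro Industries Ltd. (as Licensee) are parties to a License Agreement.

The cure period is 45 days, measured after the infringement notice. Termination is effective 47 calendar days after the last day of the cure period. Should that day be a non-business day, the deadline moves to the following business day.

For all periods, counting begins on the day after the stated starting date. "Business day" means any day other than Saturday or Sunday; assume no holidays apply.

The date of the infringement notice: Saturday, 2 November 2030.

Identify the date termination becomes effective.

3 February 2031

Adding 45 calendar days to 2 November 2030 gives 17 December 2030, which is the last day of the cure period.
The date termination becomes effective: 47 calendar days after 17 December 2030 is 2 February 2031. That falls on a Sunday, so it rolls to the next business day, Monday, 3 February 2031.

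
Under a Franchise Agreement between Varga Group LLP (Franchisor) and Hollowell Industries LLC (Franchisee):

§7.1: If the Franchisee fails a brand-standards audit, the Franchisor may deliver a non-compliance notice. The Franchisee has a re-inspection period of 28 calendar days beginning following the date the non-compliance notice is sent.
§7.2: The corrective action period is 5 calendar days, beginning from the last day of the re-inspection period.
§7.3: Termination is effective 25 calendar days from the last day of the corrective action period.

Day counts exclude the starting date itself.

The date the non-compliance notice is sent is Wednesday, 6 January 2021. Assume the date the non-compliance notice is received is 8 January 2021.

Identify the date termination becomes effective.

The last day of the re-inspection period: 6 January 2021 + 28 days = 3 February 2021.
Adding 5 calendar days to 3 February 2021 gives 8 February 2021, which is the last day of the corrective action period.
Adding 25 calendar days to 8 February 2021 gives 5 March 2021, which is the date termination becomes effective.

5 March 2021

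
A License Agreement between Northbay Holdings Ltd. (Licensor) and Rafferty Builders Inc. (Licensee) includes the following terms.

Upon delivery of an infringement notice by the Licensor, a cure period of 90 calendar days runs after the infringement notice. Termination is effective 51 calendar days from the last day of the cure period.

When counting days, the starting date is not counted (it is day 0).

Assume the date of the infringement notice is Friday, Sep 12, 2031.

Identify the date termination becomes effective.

Adding 90 calendar days to Sep 12, 2031 gives Dec 11, 2031, which is the last day of the cure period.
Adding 51 calendar days to Dec 11, 2031 gives Jan 31, 2032, which is the date termination becomes effective.

Jan 31, 2032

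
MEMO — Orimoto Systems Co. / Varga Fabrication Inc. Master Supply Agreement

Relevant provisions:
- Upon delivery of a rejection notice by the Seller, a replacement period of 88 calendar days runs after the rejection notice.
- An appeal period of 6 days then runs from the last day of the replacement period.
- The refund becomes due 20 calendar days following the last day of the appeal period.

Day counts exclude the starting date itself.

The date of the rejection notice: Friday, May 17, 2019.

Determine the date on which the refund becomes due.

September 8, 2019

Adding 88 calendar days to May 17, 2019 gives August 13, 2019, which is the last day of the replacement period.
The last day of the appeal period: August 13, 2019 + 6 days = August 19, 2019.
The date on which the refund becomes due: August 19, 2019 + 20 days = September 8, 2019.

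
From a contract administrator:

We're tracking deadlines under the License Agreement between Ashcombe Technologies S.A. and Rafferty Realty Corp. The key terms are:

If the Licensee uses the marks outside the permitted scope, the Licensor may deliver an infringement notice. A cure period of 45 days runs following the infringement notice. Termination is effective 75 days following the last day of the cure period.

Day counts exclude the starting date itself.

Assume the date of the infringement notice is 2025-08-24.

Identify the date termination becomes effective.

2025-12-22

The last day of the cure period: 45 calendar days after 2025-08-24 is 2025-10-08.
The date termination becomes effective: 2025-10-08 + 75 days = 2025-12-22.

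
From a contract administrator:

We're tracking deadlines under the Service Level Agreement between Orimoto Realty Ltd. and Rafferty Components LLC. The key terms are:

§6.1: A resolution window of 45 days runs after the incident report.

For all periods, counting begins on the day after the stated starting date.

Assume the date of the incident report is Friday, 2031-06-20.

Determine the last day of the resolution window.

2031-08-04

The last day of the resolution window: 45 calendar days after 2031-06-20 is 2031-08-04.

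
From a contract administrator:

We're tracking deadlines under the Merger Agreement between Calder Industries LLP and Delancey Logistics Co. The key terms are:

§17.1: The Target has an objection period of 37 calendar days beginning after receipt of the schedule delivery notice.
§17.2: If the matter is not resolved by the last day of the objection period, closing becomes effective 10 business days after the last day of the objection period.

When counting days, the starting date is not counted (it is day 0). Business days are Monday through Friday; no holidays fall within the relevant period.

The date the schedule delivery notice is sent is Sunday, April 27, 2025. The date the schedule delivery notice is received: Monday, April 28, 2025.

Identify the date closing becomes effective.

The last day of the objection period: 37 calendar days after April 28, 2025 is June 4, 2025.
The date closing becomes effective: counting 10 business days from Wednesday, June 4, 2025 (Jun 5, Jun 6, Jun 9, Jun 10, Jun 11, Jun 12, Jun 13, Jun 16, Jun 17, Jun 18, skipping weekends) reaches Wednesday, June 18, 2025.

June 18, 2025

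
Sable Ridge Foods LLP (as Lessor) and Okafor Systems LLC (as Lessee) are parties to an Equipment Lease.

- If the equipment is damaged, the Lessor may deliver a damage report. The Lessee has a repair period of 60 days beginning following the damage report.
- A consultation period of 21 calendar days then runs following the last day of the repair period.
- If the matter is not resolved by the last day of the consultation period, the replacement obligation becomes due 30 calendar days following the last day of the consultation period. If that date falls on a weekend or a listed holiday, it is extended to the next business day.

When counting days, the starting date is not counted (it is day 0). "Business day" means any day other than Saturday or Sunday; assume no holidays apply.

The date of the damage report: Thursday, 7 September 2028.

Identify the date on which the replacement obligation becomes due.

The last day of the repair period: 7 September 2028 + 60 days = 6 November 2028.
Adding 21 calendar days to 6 November 2028 gives 27 November 2028, which is the last day of the consultation period.
The date on which the replacement obligation becomes due: 27 November 2028 + 30 days = 27 December 2028. 27 December 2028 is a Wednesday, so no roll-forward applies.

27 December 2028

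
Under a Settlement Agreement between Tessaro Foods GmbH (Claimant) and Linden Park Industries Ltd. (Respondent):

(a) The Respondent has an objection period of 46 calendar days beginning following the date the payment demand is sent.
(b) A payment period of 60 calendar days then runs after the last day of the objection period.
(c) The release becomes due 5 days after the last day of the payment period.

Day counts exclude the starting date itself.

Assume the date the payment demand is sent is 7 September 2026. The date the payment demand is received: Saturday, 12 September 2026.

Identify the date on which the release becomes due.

27 December 2026

The last day of the objection period: 46 calendar days after 7 September 2026 is 23 October 2026.
Adding 60 calendar days to 23 October 2026 gives 22 December 2026, which is the last day of the payment period.
The date on which the release becomes due: 22 December 2026 + 5 days = 27 December 2026.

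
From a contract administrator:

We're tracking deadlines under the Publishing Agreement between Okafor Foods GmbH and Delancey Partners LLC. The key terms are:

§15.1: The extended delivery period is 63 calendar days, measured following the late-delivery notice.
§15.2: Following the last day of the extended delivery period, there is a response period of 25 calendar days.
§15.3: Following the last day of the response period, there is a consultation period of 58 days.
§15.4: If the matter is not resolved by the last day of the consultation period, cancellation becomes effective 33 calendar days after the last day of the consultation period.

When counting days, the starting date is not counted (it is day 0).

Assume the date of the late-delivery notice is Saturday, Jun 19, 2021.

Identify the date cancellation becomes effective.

Adding 63 calendar days to Jun 19, 2021 gives Aug 21, 2021, which is the last day of the extended delivery period.
The last day of the response period: 25 calendar days after Aug 21, 2021 is Sep 15, 2021.
The last day of the consultation period: 58 calendar days after Sep 15, 2021 is Nov 12, 2021.
The date cancellation becomes effective: Nov 12, 2021 + 33 days = Dec 15, 2021.

Dec 15, 2021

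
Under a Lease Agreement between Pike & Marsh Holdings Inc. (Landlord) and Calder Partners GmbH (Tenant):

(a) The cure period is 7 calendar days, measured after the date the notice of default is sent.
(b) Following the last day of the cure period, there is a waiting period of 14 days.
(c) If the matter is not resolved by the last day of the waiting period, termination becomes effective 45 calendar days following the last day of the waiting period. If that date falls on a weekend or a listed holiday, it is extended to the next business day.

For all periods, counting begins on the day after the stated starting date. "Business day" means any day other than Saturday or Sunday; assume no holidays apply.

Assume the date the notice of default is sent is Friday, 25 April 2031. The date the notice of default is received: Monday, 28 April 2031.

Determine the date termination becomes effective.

The last day of the cure period: 25 April 2031 + 7 days = 2 May 2031.
The last day of the waiting period: 2 May 2031 + 14 days = 16 May 2031.
The date termination becomes effective: 16 May 2031 + 45 days = 30 June 2031. 30 June 2031 is a Monday, so no roll-forward applies.

30 June 2031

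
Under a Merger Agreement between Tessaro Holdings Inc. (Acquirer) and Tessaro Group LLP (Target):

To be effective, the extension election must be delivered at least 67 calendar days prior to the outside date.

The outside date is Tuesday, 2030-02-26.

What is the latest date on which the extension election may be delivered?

2030-02-26 minus 67 days is 2029-12-21.

2029-12-21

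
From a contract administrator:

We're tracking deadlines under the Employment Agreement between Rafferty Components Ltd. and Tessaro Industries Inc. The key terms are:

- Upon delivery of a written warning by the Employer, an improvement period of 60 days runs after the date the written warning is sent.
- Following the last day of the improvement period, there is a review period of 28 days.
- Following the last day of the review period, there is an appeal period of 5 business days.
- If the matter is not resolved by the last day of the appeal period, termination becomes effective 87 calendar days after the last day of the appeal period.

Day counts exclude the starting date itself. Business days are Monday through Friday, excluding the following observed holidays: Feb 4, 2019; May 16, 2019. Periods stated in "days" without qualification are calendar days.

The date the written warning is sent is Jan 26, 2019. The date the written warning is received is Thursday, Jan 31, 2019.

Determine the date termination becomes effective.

Jul 27, 2019

Adding 60 calendar days to Jan 26, 2019 gives Mar 27, 2019, which is the last day of the improvement period.
Adding 28 calendar days to Mar 27, 2019 gives Apr 24, 2019, which is the last day of the review period.
The last day of the appeal period: 5 business days after Wednesday, Apr 24, 2019, skipping weekends — Apr 25, Apr 26, Apr 29, Apr 30, May 1 — lands on Wednesday, May 1, 2019.
The date termination becomes effective: 87 calendar days after May 1, 2019 is Jul 27, 2019.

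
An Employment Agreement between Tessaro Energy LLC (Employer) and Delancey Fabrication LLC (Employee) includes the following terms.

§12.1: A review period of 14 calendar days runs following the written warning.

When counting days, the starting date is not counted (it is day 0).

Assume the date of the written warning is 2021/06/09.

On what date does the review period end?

2021/06/23

The last day of the review period: 2021/06/09 + 14 days = 2021/06/23.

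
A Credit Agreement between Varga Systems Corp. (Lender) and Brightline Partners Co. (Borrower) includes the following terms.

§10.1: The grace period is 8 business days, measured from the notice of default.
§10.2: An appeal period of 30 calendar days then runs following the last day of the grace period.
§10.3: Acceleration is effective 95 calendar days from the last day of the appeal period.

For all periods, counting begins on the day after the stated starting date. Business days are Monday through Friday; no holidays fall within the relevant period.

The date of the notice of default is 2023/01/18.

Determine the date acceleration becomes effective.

The last day of the grace period: counting 8 business days from Wednesday, 2023/01/18 (Jan 19, Jan 20, Jan 23, Jan 24, Jan 25, Jan 26, Jan 27, Jan 30, skipping weekends) reaches Monday, 2023/01/30.
Adding 30 calendar days to 2023/01/30 gives 2023/03/01, which is the last day of the appeal period.
The date acceleration becomes effective: 95 calendar days after 2023/03/01 is 2023/06/04.

2023/06/04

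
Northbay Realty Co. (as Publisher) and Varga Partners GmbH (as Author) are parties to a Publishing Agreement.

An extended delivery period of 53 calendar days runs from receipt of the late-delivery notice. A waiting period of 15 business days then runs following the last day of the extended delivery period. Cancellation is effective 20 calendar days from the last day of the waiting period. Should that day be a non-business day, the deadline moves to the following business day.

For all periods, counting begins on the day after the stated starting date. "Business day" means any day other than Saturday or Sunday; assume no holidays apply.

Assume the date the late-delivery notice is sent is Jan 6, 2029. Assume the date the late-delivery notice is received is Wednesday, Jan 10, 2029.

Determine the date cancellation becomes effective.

Apr 12, 2029

Adding 53 calendar days to Jan 10, 2029 gives Mar 4, 2029, which is the last day of the extended delivery period.
From Sunday, Mar 4, 2029, 15 business days (Mar 5, Mar 6, Mar 7, Mar 8, …, Mar 21, Mar 22, Mar 23, skipping weekends) brings us to Friday, Mar 23, 2029, which is the last day of the waiting period.
Adding 20 calendar days to Mar 23, 2029 gives Apr 12, 2029, which is the date cancellation becomes effective. Apr 12, 2029 is a Thursday, so no roll-forward applies.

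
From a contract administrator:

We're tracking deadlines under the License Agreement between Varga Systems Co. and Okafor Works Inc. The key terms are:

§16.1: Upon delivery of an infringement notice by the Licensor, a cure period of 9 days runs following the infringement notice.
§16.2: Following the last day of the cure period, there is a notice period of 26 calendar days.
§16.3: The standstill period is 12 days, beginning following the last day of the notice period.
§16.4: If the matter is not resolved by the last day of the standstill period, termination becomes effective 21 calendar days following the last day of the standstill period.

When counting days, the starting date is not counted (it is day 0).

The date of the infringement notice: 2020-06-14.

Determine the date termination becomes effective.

The last day of the cure period: 9 calendar days after 2020-06-14 is 2020-06-23.
The last day of the notice period: 2020-06-23 + 26 days = 2020-07-19.
The last day of the standstill period: 2020-07-19 + 12 days = 2020-07-31.
The date termination becomes effective: 2020-07-31 + 21 days = 2020-08-21.

2020-08-21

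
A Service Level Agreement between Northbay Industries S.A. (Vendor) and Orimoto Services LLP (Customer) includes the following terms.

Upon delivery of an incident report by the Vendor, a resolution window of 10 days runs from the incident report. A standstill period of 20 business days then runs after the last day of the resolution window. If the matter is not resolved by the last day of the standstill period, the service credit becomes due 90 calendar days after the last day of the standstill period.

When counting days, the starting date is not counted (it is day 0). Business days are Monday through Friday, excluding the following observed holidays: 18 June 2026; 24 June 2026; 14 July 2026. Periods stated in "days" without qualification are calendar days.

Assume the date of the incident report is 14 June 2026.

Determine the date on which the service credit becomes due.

The last day of the resolution window: 14 June 2026 + 10 days = 24 June 2026.
From Wednesday, 24 June 2026, 20 business days (Jun 25, Jun 26, Jun 29, Jun 30, …, Jul 21, Jul 22, Jul 23, skipping weekends and the listed holiday on Jul 14) brings us to Thursday, 23 July 2026, which is the last day of the standstill period.
Adding 90 calendar days to 23 July 2026 gives 21 October 2026, which is the date on which the service credit becomes due.

21 October 2026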